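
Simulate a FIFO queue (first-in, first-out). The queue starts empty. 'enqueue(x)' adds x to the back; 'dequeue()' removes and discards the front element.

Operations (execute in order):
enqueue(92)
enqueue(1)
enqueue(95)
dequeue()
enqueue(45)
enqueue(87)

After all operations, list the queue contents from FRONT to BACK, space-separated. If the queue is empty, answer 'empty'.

enqueue(92): [92]
enqueue(1): [92, 1]
enqueue(95): [92, 1, 95]
dequeue(): [1, 95]
enqueue(45): [1, 95, 45]
enqueue(87): [1, 95, 45, 87]

Answer: 1 95 45 87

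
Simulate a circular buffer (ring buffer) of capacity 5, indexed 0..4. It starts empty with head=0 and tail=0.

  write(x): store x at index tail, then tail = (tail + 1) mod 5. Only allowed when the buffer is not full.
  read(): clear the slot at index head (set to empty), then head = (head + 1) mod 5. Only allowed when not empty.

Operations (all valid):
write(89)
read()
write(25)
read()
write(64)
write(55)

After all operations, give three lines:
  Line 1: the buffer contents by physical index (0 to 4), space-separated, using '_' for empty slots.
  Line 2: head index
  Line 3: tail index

Answer: _ _ 64 55 _
2
4

Derivation:
write(89): buf=[89 _ _ _ _], head=0, tail=1, size=1
read(): buf=[_ _ _ _ _], head=1, tail=1, size=0
write(25): buf=[_ 25 _ _ _], head=1, tail=2, size=1
read(): buf=[_ _ _ _ _], head=2, tail=2, size=0
write(64): buf=[_ _ 64 _ _], head=2, tail=3, size=1
write(55): buf=[_ _ 64 55 _], head=2, tail=4, size=2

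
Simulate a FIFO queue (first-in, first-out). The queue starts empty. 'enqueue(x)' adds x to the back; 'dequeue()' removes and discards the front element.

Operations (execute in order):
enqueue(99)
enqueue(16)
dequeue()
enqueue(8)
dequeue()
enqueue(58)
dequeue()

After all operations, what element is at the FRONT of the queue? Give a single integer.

Answer: 58

Derivation:
enqueue(99): queue = [99]
enqueue(16): queue = [99, 16]
dequeue(): queue = [16]
enqueue(8): queue = [16, 8]
dequeue(): queue = [8]
enqueue(58): queue = [8, 58]
dequeue(): queue = [58]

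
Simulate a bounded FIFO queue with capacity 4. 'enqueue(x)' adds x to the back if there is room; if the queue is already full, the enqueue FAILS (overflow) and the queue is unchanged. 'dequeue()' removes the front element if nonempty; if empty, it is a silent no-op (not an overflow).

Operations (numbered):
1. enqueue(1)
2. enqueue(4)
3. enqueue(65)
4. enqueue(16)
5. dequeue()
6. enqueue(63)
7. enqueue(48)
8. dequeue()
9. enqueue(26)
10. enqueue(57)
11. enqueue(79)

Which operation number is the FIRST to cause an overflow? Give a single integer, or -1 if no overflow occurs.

Answer: 7

Derivation:
1. enqueue(1): size=1
2. enqueue(4): size=2
3. enqueue(65): size=3
4. enqueue(16): size=4
5. dequeue(): size=3
6. enqueue(63): size=4
7. enqueue(48): size=4=cap → OVERFLOW (fail)
8. dequeue(): size=3
9. enqueue(26): size=4
10. enqueue(57): size=4=cap → OVERFLOW (fail)
11. enqueue(79): size=4=cap → OVERFLOW (fail)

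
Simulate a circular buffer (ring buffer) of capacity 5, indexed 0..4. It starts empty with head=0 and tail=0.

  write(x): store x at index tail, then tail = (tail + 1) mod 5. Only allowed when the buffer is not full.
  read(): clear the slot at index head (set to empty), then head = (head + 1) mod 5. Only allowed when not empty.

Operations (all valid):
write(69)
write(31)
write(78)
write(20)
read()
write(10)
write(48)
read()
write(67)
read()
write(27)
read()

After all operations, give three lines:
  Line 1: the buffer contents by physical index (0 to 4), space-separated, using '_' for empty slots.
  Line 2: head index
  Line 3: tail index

Answer: 48 67 27 _ 10
4
3

Derivation:
write(69): buf=[69 _ _ _ _], head=0, tail=1, size=1
write(31): buf=[69 31 _ _ _], head=0, tail=2, size=2
write(78): buf=[69 31 78 _ _], head=0, tail=3, size=3
write(20): buf=[69 31 78 20 _], head=0, tail=4, size=4
read(): buf=[_ 31 78 20 _], head=1, tail=4, size=3
write(10): buf=[_ 31 78 20 10], head=1, tail=0, size=4
write(48): buf=[48 31 78 20 10], head=1, tail=1, size=5
read(): buf=[48 _ 78 20 10], head=2, tail=1, size=4
write(67): buf=[48 67 78 20 10], head=2, tail=2, size=5
read(): buf=[48 67 _ 20 10], head=3, tail=2, size=4
write(27): buf=[48 67 27 20 10], head=3, tail=3, size=5
read(): buf=[48 67 27 _ 10], head=4, tail=3, size=4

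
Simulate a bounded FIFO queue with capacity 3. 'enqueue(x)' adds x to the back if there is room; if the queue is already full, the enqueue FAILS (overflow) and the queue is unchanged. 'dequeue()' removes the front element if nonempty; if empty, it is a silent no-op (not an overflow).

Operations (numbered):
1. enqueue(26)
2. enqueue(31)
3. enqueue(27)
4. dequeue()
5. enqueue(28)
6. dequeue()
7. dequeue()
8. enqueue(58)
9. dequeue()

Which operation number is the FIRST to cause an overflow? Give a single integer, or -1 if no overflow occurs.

Answer: -1

Derivation:
1. enqueue(26): size=1
2. enqueue(31): size=2
3. enqueue(27): size=3
4. dequeue(): size=2
5. enqueue(28): size=3
6. dequeue(): size=2
7. dequeue(): size=1
8. enqueue(58): size=2
9. dequeue(): size=1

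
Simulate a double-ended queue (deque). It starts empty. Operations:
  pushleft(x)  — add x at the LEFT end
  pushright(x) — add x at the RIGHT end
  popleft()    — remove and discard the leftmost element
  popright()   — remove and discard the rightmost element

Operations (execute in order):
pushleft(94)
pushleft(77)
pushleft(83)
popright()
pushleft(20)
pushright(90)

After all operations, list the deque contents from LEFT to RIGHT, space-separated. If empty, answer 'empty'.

pushleft(94): [94]
pushleft(77): [77, 94]
pushleft(83): [83, 77, 94]
popright(): [83, 77]
pushleft(20): [20, 83, 77]
pushright(90): [20, 83, 77, 90]

Answer: 20 83 77 90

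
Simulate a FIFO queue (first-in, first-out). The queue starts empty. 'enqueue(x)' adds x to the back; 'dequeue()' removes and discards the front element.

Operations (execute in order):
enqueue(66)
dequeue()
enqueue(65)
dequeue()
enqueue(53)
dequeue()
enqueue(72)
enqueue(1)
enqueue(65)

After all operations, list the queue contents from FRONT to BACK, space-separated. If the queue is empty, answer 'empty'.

enqueue(66): [66]
dequeue(): []
enqueue(65): [65]
dequeue(): []
enqueue(53): [53]
dequeue(): []
enqueue(72): [72]
enqueue(1): [72, 1]
enqueue(65): [72, 1, 65]

Answer: 72 1 65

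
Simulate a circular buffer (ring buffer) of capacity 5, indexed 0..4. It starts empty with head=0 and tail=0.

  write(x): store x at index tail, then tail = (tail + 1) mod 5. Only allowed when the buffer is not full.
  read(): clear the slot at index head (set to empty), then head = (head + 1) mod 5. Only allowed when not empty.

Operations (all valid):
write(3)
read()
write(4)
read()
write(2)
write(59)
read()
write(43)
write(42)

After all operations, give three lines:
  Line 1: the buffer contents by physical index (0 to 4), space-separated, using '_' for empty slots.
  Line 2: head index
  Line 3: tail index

write(3): buf=[3 _ _ _ _], head=0, tail=1, size=1
read(): buf=[_ _ _ _ _], head=1, tail=1, size=0
write(4): buf=[_ 4 _ _ _], head=1, tail=2, size=1
read(): buf=[_ _ _ _ _], head=2, tail=2, size=0
write(2): buf=[_ _ 2 _ _], head=2, tail=3, size=1
write(59): buf=[_ _ 2 59 _], head=2, tail=4, size=2
read(): buf=[_ _ _ 59 _], head=3, tail=4, size=1
write(43): buf=[_ _ _ 59 43], head=3, tail=0, size=2
write(42): buf=[42 _ _ 59 43], head=3, tail=1, size=3

Answer: 42 _ _ 59 43
3
1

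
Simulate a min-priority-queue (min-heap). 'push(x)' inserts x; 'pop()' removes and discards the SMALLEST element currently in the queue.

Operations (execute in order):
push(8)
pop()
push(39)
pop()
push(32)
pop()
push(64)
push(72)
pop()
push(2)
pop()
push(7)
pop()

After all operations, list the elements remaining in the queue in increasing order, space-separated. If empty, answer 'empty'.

push(8): heap contents = [8]
pop() → 8: heap contents = []
push(39): heap contents = [39]
pop() → 39: heap contents = []
push(32): heap contents = [32]
pop() → 32: heap contents = []
push(64): heap contents = [64]
push(72): heap contents = [64, 72]
pop() → 64: heap contents = [72]
push(2): heap contents = [2, 72]
pop() → 2: heap contents = [72]
push(7): heap contents = [7, 72]
pop() → 7: heap contents = [72]

Answer: 72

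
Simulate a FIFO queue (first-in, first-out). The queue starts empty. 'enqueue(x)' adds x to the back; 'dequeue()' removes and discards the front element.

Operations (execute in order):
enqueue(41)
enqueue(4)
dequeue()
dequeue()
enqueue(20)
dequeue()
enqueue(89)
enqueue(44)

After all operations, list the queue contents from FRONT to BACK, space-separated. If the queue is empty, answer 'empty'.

Answer: 89 44

Derivation:
enqueue(41): [41]
enqueue(4): [41, 4]
dequeue(): [4]
dequeue(): []
enqueue(20): [20]
dequeue(): []
enqueue(89): [89]
enqueue(44): [89, 44]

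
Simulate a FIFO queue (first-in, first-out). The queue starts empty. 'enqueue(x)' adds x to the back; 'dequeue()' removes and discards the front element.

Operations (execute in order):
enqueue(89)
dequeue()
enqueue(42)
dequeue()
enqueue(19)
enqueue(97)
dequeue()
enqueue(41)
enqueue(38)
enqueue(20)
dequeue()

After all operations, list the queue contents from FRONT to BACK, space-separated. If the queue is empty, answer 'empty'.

Answer: 41 38 20

Derivation:
enqueue(89): [89]
dequeue(): []
enqueue(42): [42]
dequeue(): []
enqueue(19): [19]
enqueue(97): [19, 97]
dequeue(): [97]
enqueue(41): [97, 41]
enqueue(38): [97, 41, 38]
enqueue(20): [97, 41, 38, 20]
dequeue(): [41, 38, 20]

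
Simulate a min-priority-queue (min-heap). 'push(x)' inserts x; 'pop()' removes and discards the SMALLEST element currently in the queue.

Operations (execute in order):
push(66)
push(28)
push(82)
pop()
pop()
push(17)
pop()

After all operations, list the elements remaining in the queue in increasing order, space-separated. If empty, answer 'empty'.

push(66): heap contents = [66]
push(28): heap contents = [28, 66]
push(82): heap contents = [28, 66, 82]
pop() → 28: heap contents = [66, 82]
pop() → 66: heap contents = [82]
push(17): heap contents = [17, 82]
pop() → 17: heap contents = [82]

Answer: 82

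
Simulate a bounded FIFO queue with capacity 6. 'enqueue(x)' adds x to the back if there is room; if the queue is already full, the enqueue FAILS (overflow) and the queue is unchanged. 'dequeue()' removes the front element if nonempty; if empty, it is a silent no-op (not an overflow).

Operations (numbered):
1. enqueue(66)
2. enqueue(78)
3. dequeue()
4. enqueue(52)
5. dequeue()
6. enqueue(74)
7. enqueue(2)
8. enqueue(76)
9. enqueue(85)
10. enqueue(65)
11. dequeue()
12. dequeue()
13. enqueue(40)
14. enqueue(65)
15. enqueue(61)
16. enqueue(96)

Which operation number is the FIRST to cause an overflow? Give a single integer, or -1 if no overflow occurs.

1. enqueue(66): size=1
2. enqueue(78): size=2
3. dequeue(): size=1
4. enqueue(52): size=2
5. dequeue(): size=1
6. enqueue(74): size=2
7. enqueue(2): size=3
8. enqueue(76): size=4
9. enqueue(85): size=5
10. enqueue(65): size=6
11. dequeue(): size=5
12. dequeue(): size=4
13. enqueue(40): size=5
14. enqueue(65): size=6
15. enqueue(61): size=6=cap → OVERFLOW (fail)
16. enqueue(96): size=6=cap → OVERFLOW (fail)

Answer: 15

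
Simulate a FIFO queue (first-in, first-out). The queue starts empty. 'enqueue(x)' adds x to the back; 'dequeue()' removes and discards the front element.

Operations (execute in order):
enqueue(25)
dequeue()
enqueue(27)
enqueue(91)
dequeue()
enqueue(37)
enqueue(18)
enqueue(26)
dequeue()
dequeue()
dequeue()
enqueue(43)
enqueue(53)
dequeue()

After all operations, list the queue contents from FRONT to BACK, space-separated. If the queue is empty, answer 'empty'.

Answer: 43 53

Derivation:
enqueue(25): [25]
dequeue(): []
enqueue(27): [27]
enqueue(91): [27, 91]
dequeue(): [91]
enqueue(37): [91, 37]
enqueue(18): [91, 37, 18]
enqueue(26): [91, 37, 18, 26]
dequeue(): [37, 18, 26]
dequeue(): [18, 26]
dequeue(): [26]
enqueue(43): [26, 43]
enqueue(53): [26, 43, 53]
dequeue(): [43, 53]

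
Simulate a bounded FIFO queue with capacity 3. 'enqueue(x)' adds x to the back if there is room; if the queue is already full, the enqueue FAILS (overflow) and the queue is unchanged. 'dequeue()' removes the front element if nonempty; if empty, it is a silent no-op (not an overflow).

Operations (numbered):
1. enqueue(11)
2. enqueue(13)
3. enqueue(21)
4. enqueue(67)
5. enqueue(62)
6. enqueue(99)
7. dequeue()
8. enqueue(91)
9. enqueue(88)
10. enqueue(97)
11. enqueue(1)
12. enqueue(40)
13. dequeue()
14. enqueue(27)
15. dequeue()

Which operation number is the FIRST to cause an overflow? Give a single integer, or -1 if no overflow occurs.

1. enqueue(11): size=1
2. enqueue(13): size=2
3. enqueue(21): size=3
4. enqueue(67): size=3=cap → OVERFLOW (fail)
5. enqueue(62): size=3=cap → OVERFLOW (fail)
6. enqueue(99): size=3=cap → OVERFLOW (fail)
7. dequeue(): size=2
8. enqueue(91): size=3
9. enqueue(88): size=3=cap → OVERFLOW (fail)
10. enqueue(97): size=3=cap → OVERFLOW (fail)
11. enqueue(1): size=3=cap → OVERFLOW (fail)
12. enqueue(40): size=3=cap → OVERFLOW (fail)
13. dequeue(): size=2
14. enqueue(27): size=3
15. dequeue(): size=2

Answer: 4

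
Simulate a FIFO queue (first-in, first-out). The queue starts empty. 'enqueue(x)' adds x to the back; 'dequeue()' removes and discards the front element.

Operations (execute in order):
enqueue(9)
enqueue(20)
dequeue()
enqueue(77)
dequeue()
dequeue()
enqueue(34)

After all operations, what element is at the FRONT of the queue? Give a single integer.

enqueue(9): queue = [9]
enqueue(20): queue = [9, 20]
dequeue(): queue = [20]
enqueue(77): queue = [20, 77]
dequeue(): queue = [77]
dequeue(): queue = []
enqueue(34): queue = [34]

Answer: 34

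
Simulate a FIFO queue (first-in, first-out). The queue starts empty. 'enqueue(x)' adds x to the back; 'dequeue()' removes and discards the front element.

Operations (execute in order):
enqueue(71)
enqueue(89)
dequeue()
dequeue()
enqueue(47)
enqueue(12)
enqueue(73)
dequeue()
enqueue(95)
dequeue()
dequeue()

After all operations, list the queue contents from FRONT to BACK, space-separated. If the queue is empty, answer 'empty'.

enqueue(71): [71]
enqueue(89): [71, 89]
dequeue(): [89]
dequeue(): []
enqueue(47): [47]
enqueue(12): [47, 12]
enqueue(73): [47, 12, 73]
dequeue(): [12, 73]
enqueue(95): [12, 73, 95]
dequeue(): [73, 95]
dequeue(): [95]

Answer: 95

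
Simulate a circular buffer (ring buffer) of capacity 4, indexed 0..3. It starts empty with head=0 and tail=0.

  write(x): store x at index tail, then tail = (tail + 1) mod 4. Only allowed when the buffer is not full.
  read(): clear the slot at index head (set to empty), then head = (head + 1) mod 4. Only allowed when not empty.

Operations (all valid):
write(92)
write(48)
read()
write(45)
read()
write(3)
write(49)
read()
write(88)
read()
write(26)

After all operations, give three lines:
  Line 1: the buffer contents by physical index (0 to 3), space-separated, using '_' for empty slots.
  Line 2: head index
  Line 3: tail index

Answer: 49 88 26 _
0
3

Derivation:
write(92): buf=[92 _ _ _], head=0, tail=1, size=1
write(48): buf=[92 48 _ _], head=0, tail=2, size=2
read(): buf=[_ 48 _ _], head=1, tail=2, size=1
write(45): buf=[_ 48 45 _], head=1, tail=3, size=2
read(): buf=[_ _ 45 _], head=2, tail=3, size=1
write(3): buf=[_ _ 45 3], head=2, tail=0, size=2
write(49): buf=[49 _ 45 3], head=2, tail=1, size=3
read(): buf=[49 _ _ 3], head=3, tail=1, size=2
write(88): buf=[49 88 _ 3], head=3, tail=2, size=3
read(): buf=[49 88 _ _], head=0, tail=2, size=2
write(26): buf=[49 88 26 _], head=0, tail=3, size=3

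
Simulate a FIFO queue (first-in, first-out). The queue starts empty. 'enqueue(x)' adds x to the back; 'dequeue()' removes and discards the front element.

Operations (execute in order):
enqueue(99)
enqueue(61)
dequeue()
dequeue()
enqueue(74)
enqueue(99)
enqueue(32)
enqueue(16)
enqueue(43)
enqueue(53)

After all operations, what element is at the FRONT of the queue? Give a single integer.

Answer: 74

Derivation:
enqueue(99): queue = [99]
enqueue(61): queue = [99, 61]
dequeue(): queue = [61]
dequeue(): queue = []
enqueue(74): queue = [74]
enqueue(99): queue = [74, 99]
enqueue(32): queue = [74, 99, 32]
enqueue(16): queue = [74, 99, 32, 16]
enqueue(43): queue = [74, 99, 32, 16, 43]
enqueue(53): queue = [74, 99, 32, 16, 43, 53]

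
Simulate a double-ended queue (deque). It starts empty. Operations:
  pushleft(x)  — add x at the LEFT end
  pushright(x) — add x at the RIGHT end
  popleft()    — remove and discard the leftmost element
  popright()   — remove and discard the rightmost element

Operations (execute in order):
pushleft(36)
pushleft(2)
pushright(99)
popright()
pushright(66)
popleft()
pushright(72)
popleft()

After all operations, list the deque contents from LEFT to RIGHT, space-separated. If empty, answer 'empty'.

pushleft(36): [36]
pushleft(2): [2, 36]
pushright(99): [2, 36, 99]
popright(): [2, 36]
pushright(66): [2, 36, 66]
popleft(): [36, 66]
pushright(72): [36, 66, 72]
popleft(): [66, 72]

Answer: 66 72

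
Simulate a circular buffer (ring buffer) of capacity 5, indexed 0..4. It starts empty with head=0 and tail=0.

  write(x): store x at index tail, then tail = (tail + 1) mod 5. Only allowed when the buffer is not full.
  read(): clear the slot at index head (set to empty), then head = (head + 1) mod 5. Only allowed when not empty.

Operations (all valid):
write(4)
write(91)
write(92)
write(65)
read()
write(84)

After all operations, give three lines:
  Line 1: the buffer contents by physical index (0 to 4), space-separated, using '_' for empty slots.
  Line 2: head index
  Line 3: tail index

write(4): buf=[4 _ _ _ _], head=0, tail=1, size=1
write(91): buf=[4 91 _ _ _], head=0, tail=2, size=2
write(92): buf=[4 91 92 _ _], head=0, tail=3, size=3
write(65): buf=[4 91 92 65 _], head=0, tail=4, size=4
read(): buf=[_ 91 92 65 _], head=1, tail=4, size=3
write(84): buf=[_ 91 92 65 84], head=1, tail=0, size=4

Answer: _ 91 92 65 84
1
0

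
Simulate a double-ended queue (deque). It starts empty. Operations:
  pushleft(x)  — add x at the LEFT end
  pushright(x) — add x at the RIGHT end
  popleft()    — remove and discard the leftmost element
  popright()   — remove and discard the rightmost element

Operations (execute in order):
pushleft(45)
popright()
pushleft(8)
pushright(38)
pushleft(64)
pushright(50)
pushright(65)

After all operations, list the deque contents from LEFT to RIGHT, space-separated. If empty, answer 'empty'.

Answer: 64 8 38 50 65

Derivation:
pushleft(45): [45]
popright(): []
pushleft(8): [8]
pushright(38): [8, 38]
pushleft(64): [64, 8, 38]
pushright(50): [64, 8, 38, 50]
pushright(65): [64, 8, 38, 50, 65]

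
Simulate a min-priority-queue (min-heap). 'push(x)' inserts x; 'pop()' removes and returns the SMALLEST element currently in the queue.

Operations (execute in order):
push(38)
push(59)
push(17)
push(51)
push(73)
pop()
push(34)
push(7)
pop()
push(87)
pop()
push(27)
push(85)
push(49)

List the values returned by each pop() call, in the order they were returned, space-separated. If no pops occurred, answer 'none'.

push(38): heap contents = [38]
push(59): heap contents = [38, 59]
push(17): heap contents = [17, 38, 59]
push(51): heap contents = [17, 38, 51, 59]
push(73): heap contents = [17, 38, 51, 59, 73]
pop() → 17: heap contents = [38, 51, 59, 73]
push(34): heap contents = [34, 38, 51, 59, 73]
push(7): heap contents = [7, 34, 38, 51, 59, 73]
pop() → 7: heap contents = [34, 38, 51, 59, 73]
push(87): heap contents = [34, 38, 51, 59, 73, 87]
pop() → 34: heap contents = [38, 51, 59, 73, 87]
push(27): heap contents = [27, 38, 51, 59, 73, 87]
push(85): heap contents = [27, 38, 51, 59, 73, 85, 87]
push(49): heap contents = [27, 38, 49, 51, 59, 73, 85, 87]

Answer: 17 7 34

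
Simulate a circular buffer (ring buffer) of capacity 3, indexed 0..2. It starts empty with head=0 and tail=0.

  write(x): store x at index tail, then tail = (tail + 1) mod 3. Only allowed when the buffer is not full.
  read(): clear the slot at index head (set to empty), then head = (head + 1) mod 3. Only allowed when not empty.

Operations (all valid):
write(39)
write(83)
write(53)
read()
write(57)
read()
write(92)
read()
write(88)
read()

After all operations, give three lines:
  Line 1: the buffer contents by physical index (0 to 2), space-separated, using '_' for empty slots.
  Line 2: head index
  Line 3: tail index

Answer: _ 92 88
1
0

Derivation:
write(39): buf=[39 _ _], head=0, tail=1, size=1
write(83): buf=[39 83 _], head=0, tail=2, size=2
write(53): buf=[39 83 53], head=0, tail=0, size=3
read(): buf=[_ 83 53], head=1, tail=0, size=2
write(57): buf=[57 83 53], head=1, tail=1, size=3
read(): buf=[57 _ 53], head=2, tail=1, size=2
write(92): buf=[57 92 53], head=2, tail=2, size=3
read(): buf=[57 92 _], head=0, tail=2, size=2
write(88): buf=[57 92 88], head=0, tail=0, size=3
read(): buf=[_ 92 88], head=1, tail=0, size=2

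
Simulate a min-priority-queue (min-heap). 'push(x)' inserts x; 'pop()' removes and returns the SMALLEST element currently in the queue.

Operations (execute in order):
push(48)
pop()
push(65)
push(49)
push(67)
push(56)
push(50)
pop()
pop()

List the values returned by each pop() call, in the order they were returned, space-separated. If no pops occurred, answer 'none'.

Answer: 48 49 50

Derivation:
push(48): heap contents = [48]
pop() → 48: heap contents = []
push(65): heap contents = [65]
push(49): heap contents = [49, 65]
push(67): heap contents = [49, 65, 67]
push(56): heap contents = [49, 56, 65, 67]
push(50): heap contents = [49, 50, 56, 65, 67]
pop() → 49: heap contents = [50, 56, 65, 67]
pop() → 50: heap contents = [56, 65, 67]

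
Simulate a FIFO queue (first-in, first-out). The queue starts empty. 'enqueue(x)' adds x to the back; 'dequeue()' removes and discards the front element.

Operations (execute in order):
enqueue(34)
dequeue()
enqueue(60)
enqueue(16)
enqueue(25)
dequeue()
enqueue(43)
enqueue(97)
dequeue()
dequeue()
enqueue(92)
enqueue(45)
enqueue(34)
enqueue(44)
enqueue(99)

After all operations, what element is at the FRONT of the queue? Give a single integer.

Answer: 43

Derivation:
enqueue(34): queue = [34]
dequeue(): queue = []
enqueue(60): queue = [60]
enqueue(16): queue = [60, 16]
enqueue(25): queue = [60, 16, 25]
dequeue(): queue = [16, 25]
enqueue(43): queue = [16, 25, 43]
enqueue(97): queue = [16, 25, 43, 97]
dequeue(): queue = [25, 43, 97]
dequeue(): queue = [43, 97]
enqueue(92): queue = [43, 97, 92]
enqueue(45): queue = [43, 97, 92, 45]
enqueue(34): queue = [43, 97, 92, 45, 34]
enqueue(44): queue = [43, 97, 92, 45, 34, 44]
enqueue(99): queue = [43, 97, 92, 45, 34, 44, 99]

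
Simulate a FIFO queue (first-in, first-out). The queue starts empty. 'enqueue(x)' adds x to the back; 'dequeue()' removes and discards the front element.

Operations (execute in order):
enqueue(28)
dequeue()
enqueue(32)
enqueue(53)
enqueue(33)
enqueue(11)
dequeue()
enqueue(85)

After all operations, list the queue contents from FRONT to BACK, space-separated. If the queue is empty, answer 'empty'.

Answer: 53 33 11 85

Derivation:
enqueue(28): [28]
dequeue(): []
enqueue(32): [32]
enqueue(53): [32, 53]
enqueue(33): [32, 53, 33]
enqueue(11): [32, 53, 33, 11]
dequeue(): [53, 33, 11]
enqueue(85): [53, 33, 11, 85]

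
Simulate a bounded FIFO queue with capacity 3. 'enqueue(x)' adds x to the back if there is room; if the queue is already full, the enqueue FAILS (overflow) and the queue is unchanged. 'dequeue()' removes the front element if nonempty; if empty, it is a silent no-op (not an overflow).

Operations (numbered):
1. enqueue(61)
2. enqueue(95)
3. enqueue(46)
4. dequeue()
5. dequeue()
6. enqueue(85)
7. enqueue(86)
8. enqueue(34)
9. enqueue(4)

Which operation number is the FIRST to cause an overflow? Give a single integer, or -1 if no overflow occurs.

Answer: 8

Derivation:
1. enqueue(61): size=1
2. enqueue(95): size=2
3. enqueue(46): size=3
4. dequeue(): size=2
5. dequeue(): size=1
6. enqueue(85): size=2
7. enqueue(86): size=3
8. enqueue(34): size=3=cap → OVERFLOW (fail)
9. enqueue(4): size=3=cap → OVERFLOW (fail)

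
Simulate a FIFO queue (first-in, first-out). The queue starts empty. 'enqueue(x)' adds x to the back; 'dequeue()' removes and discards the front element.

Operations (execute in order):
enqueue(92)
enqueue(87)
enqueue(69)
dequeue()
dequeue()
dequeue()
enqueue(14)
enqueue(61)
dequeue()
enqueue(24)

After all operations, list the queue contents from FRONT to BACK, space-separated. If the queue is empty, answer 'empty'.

enqueue(92): [92]
enqueue(87): [92, 87]
enqueue(69): [92, 87, 69]
dequeue(): [87, 69]
dequeue(): [69]
dequeue(): []
enqueue(14): [14]
enqueue(61): [14, 61]
dequeue(): [61]
enqueue(24): [61, 24]

Answer: 61 24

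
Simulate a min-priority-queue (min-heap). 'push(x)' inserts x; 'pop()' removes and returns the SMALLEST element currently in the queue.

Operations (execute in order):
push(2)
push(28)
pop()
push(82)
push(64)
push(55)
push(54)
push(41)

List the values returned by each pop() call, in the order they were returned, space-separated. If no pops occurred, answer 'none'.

push(2): heap contents = [2]
push(28): heap contents = [2, 28]
pop() → 2: heap contents = [28]
push(82): heap contents = [28, 82]
push(64): heap contents = [28, 64, 82]
push(55): heap contents = [28, 55, 64, 82]
push(54): heap contents = [28, 54, 55, 64, 82]
push(41): heap contents = [28, 41, 54, 55, 64, 82]

Answer: 2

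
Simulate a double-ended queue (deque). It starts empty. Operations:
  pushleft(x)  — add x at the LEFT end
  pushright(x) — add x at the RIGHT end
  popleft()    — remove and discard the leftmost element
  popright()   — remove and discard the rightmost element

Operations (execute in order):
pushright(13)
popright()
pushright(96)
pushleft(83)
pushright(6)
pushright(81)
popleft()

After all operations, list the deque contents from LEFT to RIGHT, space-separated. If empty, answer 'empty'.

Answer: 96 6 81

Derivation:
pushright(13): [13]
popright(): []
pushright(96): [96]
pushleft(83): [83, 96]
pushright(6): [83, 96, 6]
pushright(81): [83, 96, 6, 81]
popleft(): [96, 6, 81]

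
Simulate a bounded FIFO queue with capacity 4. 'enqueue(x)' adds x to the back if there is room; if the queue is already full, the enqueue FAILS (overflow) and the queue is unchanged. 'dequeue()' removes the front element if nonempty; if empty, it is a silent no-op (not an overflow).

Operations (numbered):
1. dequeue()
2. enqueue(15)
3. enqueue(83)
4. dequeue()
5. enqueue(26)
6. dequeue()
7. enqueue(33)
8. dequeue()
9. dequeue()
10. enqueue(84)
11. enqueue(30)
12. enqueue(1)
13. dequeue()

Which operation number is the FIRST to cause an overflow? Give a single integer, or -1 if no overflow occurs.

1. dequeue(): empty, no-op, size=0
2. enqueue(15): size=1
3. enqueue(83): size=2
4. dequeue(): size=1
5. enqueue(26): size=2
6. dequeue(): size=1
7. enqueue(33): size=2
8. dequeue(): size=1
9. dequeue(): size=0
10. enqueue(84): size=1
11. enqueue(30): size=2
12. enqueue(1): size=3
13. dequeue(): size=2

Answer: -1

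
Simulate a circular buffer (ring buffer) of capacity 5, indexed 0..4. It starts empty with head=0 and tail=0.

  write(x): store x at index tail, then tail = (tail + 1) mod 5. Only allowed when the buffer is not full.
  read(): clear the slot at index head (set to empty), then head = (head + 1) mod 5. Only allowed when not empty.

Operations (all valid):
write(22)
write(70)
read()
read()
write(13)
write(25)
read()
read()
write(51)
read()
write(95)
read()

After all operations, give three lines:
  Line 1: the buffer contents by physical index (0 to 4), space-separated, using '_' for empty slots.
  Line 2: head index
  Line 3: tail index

Answer: _ _ _ _ _
1
1

Derivation:
write(22): buf=[22 _ _ _ _], head=0, tail=1, size=1
write(70): buf=[22 70 _ _ _], head=0, tail=2, size=2
read(): buf=[_ 70 _ _ _], head=1, tail=2, size=1
read(): buf=[_ _ _ _ _], head=2, tail=2, size=0
write(13): buf=[_ _ 13 _ _], head=2, tail=3, size=1
write(25): buf=[_ _ 13 25 _], head=2, tail=4, size=2
read(): buf=[_ _ _ 25 _], head=3, tail=4, size=1
read(): buf=[_ _ _ _ _], head=4, tail=4, size=0
write(51): buf=[_ _ _ _ 51], head=4, tail=0, size=1
read(): buf=[_ _ _ _ _], head=0, tail=0, size=0
write(95): buf=[95 _ _ _ _], head=0, tail=1, size=1
read(): buf=[_ _ _ _ _], head=1, tail=1, size=0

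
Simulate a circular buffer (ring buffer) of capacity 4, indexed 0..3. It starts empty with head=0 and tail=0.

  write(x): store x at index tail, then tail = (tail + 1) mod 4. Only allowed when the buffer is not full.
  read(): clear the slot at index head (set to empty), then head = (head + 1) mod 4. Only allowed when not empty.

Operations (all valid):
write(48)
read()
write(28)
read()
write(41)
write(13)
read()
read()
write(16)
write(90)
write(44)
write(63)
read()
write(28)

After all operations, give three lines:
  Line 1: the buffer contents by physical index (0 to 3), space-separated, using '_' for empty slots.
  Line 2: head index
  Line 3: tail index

write(48): buf=[48 _ _ _], head=0, tail=1, size=1
read(): buf=[_ _ _ _], head=1, tail=1, size=0
write(28): buf=[_ 28 _ _], head=1, tail=2, size=1
read(): buf=[_ _ _ _], head=2, tail=2, size=0
write(41): buf=[_ _ 41 _], head=2, tail=3, size=1
write(13): buf=[_ _ 41 13], head=2, tail=0, size=2
read(): buf=[_ _ _ 13], head=3, tail=0, size=1
read(): buf=[_ _ _ _], head=0, tail=0, size=0
write(16): buf=[16 _ _ _], head=0, tail=1, size=1
write(90): buf=[16 90 _ _], head=0, tail=2, size=2
write(44): buf=[16 90 44 _], head=0, tail=3, size=3
write(63): buf=[16 90 44 63], head=0, tail=0, size=4
read(): buf=[_ 90 44 63], head=1, tail=0, size=3
write(28): buf=[28 90 44 63], head=1, tail=1, size=4

Answer: 28 90 44 63
1
1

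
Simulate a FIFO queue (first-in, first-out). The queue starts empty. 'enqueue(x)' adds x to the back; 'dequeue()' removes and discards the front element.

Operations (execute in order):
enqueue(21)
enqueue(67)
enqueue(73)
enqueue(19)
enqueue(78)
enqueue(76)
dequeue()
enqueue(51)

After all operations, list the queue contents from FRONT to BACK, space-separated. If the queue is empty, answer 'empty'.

Answer: 67 73 19 78 76 51

Derivation:
enqueue(21): [21]
enqueue(67): [21, 67]
enqueue(73): [21, 67, 73]
enqueue(19): [21, 67, 73, 19]
enqueue(78): [21, 67, 73, 19, 78]
enqueue(76): [21, 67, 73, 19, 78, 76]
dequeue(): [67, 73, 19, 78, 76]
enqueue(51): [67, 73, 19, 78, 76, 51]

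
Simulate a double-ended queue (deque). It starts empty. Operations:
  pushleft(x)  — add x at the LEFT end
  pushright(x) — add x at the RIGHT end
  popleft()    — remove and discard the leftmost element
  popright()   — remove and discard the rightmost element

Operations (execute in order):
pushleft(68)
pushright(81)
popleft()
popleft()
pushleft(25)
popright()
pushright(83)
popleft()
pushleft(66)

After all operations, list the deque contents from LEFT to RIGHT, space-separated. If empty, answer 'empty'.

Answer: 66

Derivation:
pushleft(68): [68]
pushright(81): [68, 81]
popleft(): [81]
popleft(): []
pushleft(25): [25]
popright(): []
pushright(83): [83]
popleft(): []
pushleft(66): [66]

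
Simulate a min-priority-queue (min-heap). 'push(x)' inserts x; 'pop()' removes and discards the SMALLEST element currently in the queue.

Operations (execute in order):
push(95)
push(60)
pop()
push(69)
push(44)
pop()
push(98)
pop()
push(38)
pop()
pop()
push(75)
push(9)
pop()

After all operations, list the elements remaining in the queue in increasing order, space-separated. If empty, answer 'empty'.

push(95): heap contents = [95]
push(60): heap contents = [60, 95]
pop() → 60: heap contents = [95]
push(69): heap contents = [69, 95]
push(44): heap contents = [44, 69, 95]
pop() → 44: heap contents = [69, 95]
push(98): heap contents = [69, 95, 98]
pop() → 69: heap contents = [95, 98]
push(38): heap contents = [38, 95, 98]
pop() → 38: heap contents = [95, 98]
pop() → 95: heap contents = [98]
push(75): heap contents = [75, 98]
push(9): heap contents = [9, 75, 98]
pop() → 9: heap contents = [75, 98]

Answer: 75 98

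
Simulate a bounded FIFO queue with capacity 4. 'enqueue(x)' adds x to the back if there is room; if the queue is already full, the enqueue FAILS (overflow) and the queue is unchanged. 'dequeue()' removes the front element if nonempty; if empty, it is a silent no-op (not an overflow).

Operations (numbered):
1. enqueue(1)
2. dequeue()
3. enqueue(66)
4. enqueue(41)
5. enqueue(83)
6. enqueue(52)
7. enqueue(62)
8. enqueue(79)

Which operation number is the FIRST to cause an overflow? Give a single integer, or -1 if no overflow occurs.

1. enqueue(1): size=1
2. dequeue(): size=0
3. enqueue(66): size=1
4. enqueue(41): size=2
5. enqueue(83): size=3
6. enqueue(52): size=4
7. enqueue(62): size=4=cap → OVERFLOW (fail)
8. enqueue(79): size=4=cap → OVERFLOW (fail)

Answer: 7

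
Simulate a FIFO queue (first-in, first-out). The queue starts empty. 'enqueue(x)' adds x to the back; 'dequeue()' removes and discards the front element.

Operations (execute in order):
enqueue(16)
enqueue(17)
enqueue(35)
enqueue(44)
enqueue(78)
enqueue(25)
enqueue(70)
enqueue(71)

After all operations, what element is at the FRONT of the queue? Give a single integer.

Answer: 16

Derivation:
enqueue(16): queue = [16]
enqueue(17): queue = [16, 17]
enqueue(35): queue = [16, 17, 35]
enqueue(44): queue = [16, 17, 35, 44]
enqueue(78): queue = [16, 17, 35, 44, 78]
enqueue(25): queue = [16, 17, 35, 44, 78, 25]
enqueue(70): queue = [16, 17, 35, 44, 78, 25, 70]
enqueue(71): queue = [16, 17, 35, 44, 78, 25, 70, 71]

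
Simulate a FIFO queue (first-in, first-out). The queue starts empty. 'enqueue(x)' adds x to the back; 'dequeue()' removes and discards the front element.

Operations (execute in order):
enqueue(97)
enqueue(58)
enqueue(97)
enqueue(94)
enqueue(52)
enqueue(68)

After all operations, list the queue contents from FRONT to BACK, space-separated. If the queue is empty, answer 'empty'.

Answer: 97 58 97 94 52 68

Derivation:
enqueue(97): [97]
enqueue(58): [97, 58]
enqueue(97): [97, 58, 97]
enqueue(94): [97, 58, 97, 94]
enqueue(52): [97, 58, 97, 94, 52]
enqueue(68): [97, 58, 97, 94, 52, 68]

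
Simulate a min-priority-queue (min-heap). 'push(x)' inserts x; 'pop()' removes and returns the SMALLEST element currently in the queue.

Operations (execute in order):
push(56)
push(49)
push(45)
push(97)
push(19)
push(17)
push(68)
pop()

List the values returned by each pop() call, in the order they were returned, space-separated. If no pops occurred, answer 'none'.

Answer: 17

Derivation:
push(56): heap contents = [56]
push(49): heap contents = [49, 56]
push(45): heap contents = [45, 49, 56]
push(97): heap contents = [45, 49, 56, 97]
push(19): heap contents = [19, 45, 49, 56, 97]
push(17): heap contents = [17, 19, 45, 49, 56, 97]
push(68): heap contents = [17, 19, 45, 49, 56, 68, 97]
pop() → 17: heap contents = [19, 45, 49, 56, 68, 97]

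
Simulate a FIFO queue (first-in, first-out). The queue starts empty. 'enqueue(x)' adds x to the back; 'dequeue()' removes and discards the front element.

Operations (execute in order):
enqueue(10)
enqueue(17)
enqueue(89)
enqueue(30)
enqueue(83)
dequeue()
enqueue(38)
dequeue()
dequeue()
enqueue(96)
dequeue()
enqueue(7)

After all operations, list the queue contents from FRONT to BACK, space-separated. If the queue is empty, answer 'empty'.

enqueue(10): [10]
enqueue(17): [10, 17]
enqueue(89): [10, 17, 89]
enqueue(30): [10, 17, 89, 30]
enqueue(83): [10, 17, 89, 30, 83]
dequeue(): [17, 89, 30, 83]
enqueue(38): [17, 89, 30, 83, 38]
dequeue(): [89, 30, 83, 38]
dequeue(): [30, 83, 38]
enqueue(96): [30, 83, 38, 96]
dequeue(): [83, 38, 96]
enqueue(7): [83, 38, 96, 7]

Answer: 83 38 96 7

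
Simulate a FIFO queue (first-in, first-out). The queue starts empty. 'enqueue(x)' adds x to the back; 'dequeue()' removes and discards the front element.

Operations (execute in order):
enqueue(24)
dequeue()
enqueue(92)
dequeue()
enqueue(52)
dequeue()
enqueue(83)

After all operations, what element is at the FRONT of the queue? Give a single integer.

Answer: 83

Derivation:
enqueue(24): queue = [24]
dequeue(): queue = []
enqueue(92): queue = [92]
dequeue(): queue = []
enqueue(52): queue = [52]
dequeue(): queue = []
enqueue(83): queue = [83]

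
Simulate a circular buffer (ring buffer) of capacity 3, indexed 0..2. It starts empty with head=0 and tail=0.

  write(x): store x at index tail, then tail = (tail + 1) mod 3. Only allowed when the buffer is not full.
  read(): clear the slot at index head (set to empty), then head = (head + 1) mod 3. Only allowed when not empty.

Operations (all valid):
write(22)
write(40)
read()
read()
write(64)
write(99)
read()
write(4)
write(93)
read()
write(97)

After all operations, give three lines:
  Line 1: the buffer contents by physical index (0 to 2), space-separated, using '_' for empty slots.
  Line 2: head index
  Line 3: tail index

Answer: 97 4 93
1
1

Derivation:
write(22): buf=[22 _ _], head=0, tail=1, size=1
write(40): buf=[22 40 _], head=0, tail=2, size=2
read(): buf=[_ 40 _], head=1, tail=2, size=1
read(): buf=[_ _ _], head=2, tail=2, size=0
write(64): buf=[_ _ 64], head=2, tail=0, size=1
write(99): buf=[99 _ 64], head=2, tail=1, size=2
read(): buf=[99 _ _], head=0, tail=1, size=1
write(4): buf=[99 4 _], head=0, tail=2, size=2
write(93): buf=[99 4 93], head=0, tail=0, size=3
read(): buf=[_ 4 93], head=1, tail=0, size=2
write(97): buf=[97 4 93], head=1, tail=1, size=3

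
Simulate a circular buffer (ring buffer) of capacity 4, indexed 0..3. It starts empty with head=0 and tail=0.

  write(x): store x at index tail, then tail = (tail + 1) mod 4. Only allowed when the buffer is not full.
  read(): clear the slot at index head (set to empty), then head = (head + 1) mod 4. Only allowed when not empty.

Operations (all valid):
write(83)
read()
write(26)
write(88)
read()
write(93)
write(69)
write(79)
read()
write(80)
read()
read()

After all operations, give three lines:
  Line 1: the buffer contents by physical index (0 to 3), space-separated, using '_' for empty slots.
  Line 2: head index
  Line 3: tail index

write(83): buf=[83 _ _ _], head=0, tail=1, size=1
read(): buf=[_ _ _ _], head=1, tail=1, size=0
write(26): buf=[_ 26 _ _], head=1, tail=2, size=1
write(88): buf=[_ 26 88 _], head=1, tail=3, size=2
read(): buf=[_ _ 88 _], head=2, tail=3, size=1
write(93): buf=[_ _ 88 93], head=2, tail=0, size=2
write(69): buf=[69 _ 88 93], head=2, tail=1, size=3
write(79): buf=[69 79 88 93], head=2, tail=2, size=4
read(): buf=[69 79 _ 93], head=3, tail=2, size=3
write(80): buf=[69 79 80 93], head=3, tail=3, size=4
read(): buf=[69 79 80 _], head=0, tail=3, size=3
read(): buf=[_ 79 80 _], head=1, tail=3, size=2

Answer: _ 79 80 _
1
3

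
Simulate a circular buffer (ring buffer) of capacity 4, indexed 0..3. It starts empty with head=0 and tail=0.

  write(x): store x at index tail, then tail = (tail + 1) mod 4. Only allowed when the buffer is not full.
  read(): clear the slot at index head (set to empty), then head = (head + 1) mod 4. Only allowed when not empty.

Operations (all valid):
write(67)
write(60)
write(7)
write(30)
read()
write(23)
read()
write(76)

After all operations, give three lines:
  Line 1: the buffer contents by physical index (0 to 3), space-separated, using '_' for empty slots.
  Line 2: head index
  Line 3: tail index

Answer: 23 76 7 30
2
2

Derivation:
write(67): buf=[67 _ _ _], head=0, tail=1, size=1
write(60): buf=[67 60 _ _], head=0, tail=2, size=2
write(7): buf=[67 60 7 _], head=0, tail=3, size=3
write(30): buf=[67 60 7 30], head=0, tail=0, size=4
read(): buf=[_ 60 7 30], head=1, tail=0, size=3
write(23): buf=[23 60 7 30], head=1, tail=1, size=4
read(): buf=[23 _ 7 30], head=2, tail=1, size=3
write(76): buf=[23 76 7 30], head=2, tail=2, size=4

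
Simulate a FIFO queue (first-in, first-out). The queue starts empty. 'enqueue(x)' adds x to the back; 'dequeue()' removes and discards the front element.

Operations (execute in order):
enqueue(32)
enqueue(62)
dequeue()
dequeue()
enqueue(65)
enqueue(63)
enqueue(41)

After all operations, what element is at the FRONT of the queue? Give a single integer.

enqueue(32): queue = [32]
enqueue(62): queue = [32, 62]
dequeue(): queue = [62]
dequeue(): queue = []
enqueue(65): queue = [65]
enqueue(63): queue = [65, 63]
enqueue(41): queue = [65, 63, 41]

Answer: 65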